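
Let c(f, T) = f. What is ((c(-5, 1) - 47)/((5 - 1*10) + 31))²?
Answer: 4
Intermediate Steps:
((c(-5, 1) - 47)/((5 - 1*10) + 31))² = ((-5 - 47)/((5 - 1*10) + 31))² = (-52/((5 - 10) + 31))² = (-52/(-5 + 31))² = (-52/26)² = (-52*1/26)² = (-2)² = 4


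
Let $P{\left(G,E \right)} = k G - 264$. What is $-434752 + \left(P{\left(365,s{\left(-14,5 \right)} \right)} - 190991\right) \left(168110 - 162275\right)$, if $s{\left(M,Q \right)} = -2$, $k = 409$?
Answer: $-245329702$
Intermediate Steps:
$P{\left(G,E \right)} = -264 + 409 G$ ($P{\left(G,E \right)} = 409 G - 264 = -264 + 409 G$)
$-434752 + \left(P{\left(365,s{\left(-14,5 \right)} \right)} - 190991\right) \left(168110 - 162275\right) = -434752 + \left(\left(-264 + 409 \cdot 365\right) - 190991\right) \left(168110 - 162275\right) = -434752 + \left(\left(-264 + 149285\right) - 190991\right) 5835 = -434752 + \left(149021 - 190991\right) 5835 = -434752 - 244894950 = -245329702$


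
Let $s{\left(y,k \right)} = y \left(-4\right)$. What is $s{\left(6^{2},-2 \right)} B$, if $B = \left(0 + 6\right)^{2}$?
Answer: $-5184$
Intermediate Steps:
$B = 36$ ($B = 6^{2} = 36$)
$s{\left(y,k \right)} = - 4 y$
$s{\left(6^{2},-2 \right)} B = - 4 \cdot 6^{2} \cdot 36 = \left(-4\right) 36 \cdot 36 = \left(-144\right) 36 = -5184$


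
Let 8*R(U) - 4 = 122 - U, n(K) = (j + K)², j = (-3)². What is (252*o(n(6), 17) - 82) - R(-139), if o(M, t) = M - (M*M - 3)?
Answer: -101601273/8 ≈ -1.2700e+7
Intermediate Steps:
j = 9
n(K) = (9 + K)²
o(M, t) = 3 + M - M² (o(M, t) = M - (M² - 3) = M - (-3 + M²) = M + (3 - M²) = 3 + M - M²)
R(U) = 63/4 - U/8 (R(U) = ½ + (122 - U)/8 = ½ + (61/4 - U/8) = 63/4 - U/8)
(252*o(n(6), 17) - 82) - R(-139) = (252*(3 + (9 + 6)² - ((9 + 6)²)²) - 82) - (63/4 - ⅛*(-139)) = (252*(3 + 15² - (15²)²) - 82) - (63/4 + 139/8) = (252*(3 + 225 - 1*225²) - 82) - 1*265/8 = (252*(3 + 225 - 1*50625) - 82) - 265/8 = (252*(3 + 225 - 50625) - 82) - 265/8 = (252*(-50397) - 82) - 265/8 = (-12700044 - 82) - 265/8 = -12700126 - 265/8 = -101601273/8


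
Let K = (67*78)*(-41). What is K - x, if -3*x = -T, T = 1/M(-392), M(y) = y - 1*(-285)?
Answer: -68779385/321 ≈ -2.1427e+5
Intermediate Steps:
M(y) = 285 + y (M(y) = y + 285 = 285 + y)
T = -1/107 (T = 1/(285 - 392) = 1/(-107) = -1/107 ≈ -0.0093458)
x = -1/321 (x = -(-1)*(-1)/(3*107) = -⅓*1/107 = -1/321 ≈ -0.0031153)
K = -214266 (K = 5226*(-41) = -214266)
K - x = -214266 - 1*(-1/321) = -214266 + 1/321 = -68779385/321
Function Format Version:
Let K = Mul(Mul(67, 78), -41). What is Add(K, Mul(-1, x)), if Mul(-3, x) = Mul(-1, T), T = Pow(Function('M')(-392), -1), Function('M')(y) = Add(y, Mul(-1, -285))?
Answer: Rational(-68779385, 321) ≈ -2.1427e+5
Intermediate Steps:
Function('M')(y) = Add(285, y) (Function('M')(y) = Add(y, 285) = Add(285, y))
T = Rational(-1, 107) (T = Pow(Add(285, -392), -1) = Pow(-107, -1) = Rational(-1, 107) ≈ -0.0093458)
x = Rational(-1, 321) (x = Mul(Rational(-1, 3), Mul(-1, Rational(-1, 107))) = Mul(Rational(-1, 3), Rational(1, 107)) = Rational(-1, 321) ≈ -0.0031153)
K = -214266 (K = Mul(5226, -41) = -214266)
Add(K, Mul(-1, x)) = Add(-214266, Mul(-1, Rational(-1, 321))) = Add(-214266, Rational(1, 321)) = Rational(-68779385, 321)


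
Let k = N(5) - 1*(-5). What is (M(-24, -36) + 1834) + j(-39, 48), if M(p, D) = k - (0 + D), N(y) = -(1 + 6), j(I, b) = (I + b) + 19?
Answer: 1896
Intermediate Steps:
j(I, b) = 19 + I + b
N(y) = -7 (N(y) = -1*7 = -7)
k = -2 (k = -7 - 1*(-5) = -7 + 5 = -2)
M(p, D) = -2 - D (M(p, D) = -2 - (0 + D) = -2 - D)
(M(-24, -36) + 1834) + j(-39, 48) = ((-2 - 1*(-36)) + 1834) + (19 - 39 + 48) = ((-2 + 36) + 1834) + 28 = (34 + 1834) + 28 = 1868 + 28 = 1896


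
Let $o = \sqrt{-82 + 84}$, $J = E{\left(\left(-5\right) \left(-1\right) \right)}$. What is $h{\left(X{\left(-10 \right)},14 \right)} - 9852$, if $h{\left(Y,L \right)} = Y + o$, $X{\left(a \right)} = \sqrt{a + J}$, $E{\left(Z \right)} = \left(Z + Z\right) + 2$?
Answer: $-9852 + 2 \sqrt{2} \approx -9849.2$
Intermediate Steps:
$E{\left(Z \right)} = 2 + 2 Z$ ($E{\left(Z \right)} = 2 Z + 2 = 2 + 2 Z$)
$J = 12$ ($J = 2 + 2 \left(\left(-5\right) \left(-1\right)\right) = 2 + 2 \cdot 5 = 2 + 10 = 12$)
$o = \sqrt{2} \approx 1.4142$
$X{\left(a \right)} = \sqrt{12 + a}$ ($X{\left(a \right)} = \sqrt{a + 12} = \sqrt{12 + a}$)
$h{\left(Y,L \right)} = Y + \sqrt{2}$
$h{\left(X{\left(-10 \right)},14 \right)} - 9852 = \left(\sqrt{12 - 10} + \sqrt{2}\right) - 9852 = \left(\sqrt{2} + \sqrt{2}\right) - 9852 = 2 \sqrt{2} - 9852 = -9852 + 2 \sqrt{2}$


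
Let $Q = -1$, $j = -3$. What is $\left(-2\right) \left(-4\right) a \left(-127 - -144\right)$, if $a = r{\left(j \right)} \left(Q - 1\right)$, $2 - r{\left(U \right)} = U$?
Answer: $-1360$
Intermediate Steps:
$r{\left(U \right)} = 2 - U$
$a = -10$ ($a = \left(2 - -3\right) \left(-1 - 1\right) = \left(2 + 3\right) \left(-2\right) = 5 \left(-2\right) = -10$)
$\left(-2\right) \left(-4\right) a \left(-127 - -144\right) = \left(-2\right) \left(-4\right) \left(-10\right) \left(-127 - -144\right) = 8 \left(-10\right) \left(-127 + 144\right) = \left(-80\right) 17 = -1360$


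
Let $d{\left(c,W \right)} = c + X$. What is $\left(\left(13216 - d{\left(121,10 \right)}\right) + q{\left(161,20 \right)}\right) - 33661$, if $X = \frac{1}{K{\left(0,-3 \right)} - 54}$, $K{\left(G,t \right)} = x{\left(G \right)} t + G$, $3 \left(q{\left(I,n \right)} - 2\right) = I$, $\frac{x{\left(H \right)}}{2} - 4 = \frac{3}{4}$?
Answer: $- \frac{3384203}{165} \approx -20510.0$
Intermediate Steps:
$x{\left(H \right)} = \frac{19}{2}$ ($x{\left(H \right)} = 8 + 2 \cdot \frac{3}{4} = 8 + \frac{3}{2} = \frac{19}{2}$)
$q{\left(I,n \right)} = 2 + \frac{I}{3}$
$K{\left(G,t \right)} = G + \frac{19 t}{2}$ ($K{\left(G,t \right)} = \frac{19 t}{2} + G = G + \frac{19 t}{2}$)
$X = - \frac{2}{165}$ ($X = \frac{1}{\left(0 + \frac{19}{2} \left(-3\right)\right) - 54} = \frac{1}{\left(0 - \frac{57}{2}\right) - 54} = \frac{1}{- \frac{57}{2} - 54} = \frac{1}{- \frac{165}{2}} = - \frac{2}{165} \approx -0.012121$)
$d{\left(c,W \right)} = - \frac{2}{165} + c$ ($d{\left(c,W \right)} = c - \frac{2}{165} = - \frac{2}{165} + c$)
$\left(\left(13216 - d{\left(121,10 \right)}\right) + q{\left(161,20 \right)}\right) - 33661 = \left(\left(13216 - \left(- \frac{2}{165} + 121\right)\right) + \left(2 + \frac{1}{3} \cdot 161\right)\right) - 33661 = \left(\left(13216 - \frac{19963}{165}\right) + \left(2 + \frac{161}{3}\right)\right) - 33661 = \left(\left(13216 - \frac{19963}{165}\right) + \frac{167}{3}\right) - 33661 = \left(\frac{2160677}{165} + \frac{167}{3}\right) - 33661 = \frac{2169862}{165} - 33661 = - \frac{3384203}{165}$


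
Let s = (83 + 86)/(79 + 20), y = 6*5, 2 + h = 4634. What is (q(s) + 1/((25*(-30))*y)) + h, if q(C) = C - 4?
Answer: 1145852489/247500 ≈ 4629.7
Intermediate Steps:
h = 4632 (h = -2 + 4634 = 4632)
y = 30
s = 169/99 ≈ 1.7071
q(C) = -4 + C
(q(s) + 1/((25*(-30))*y)) + h = ((-4 + 169/99) + 1/((25*(-30))*30)) + 4632 = (-227/99 + 1/(-750*30)) + 4632 = (-227/99 + 1/(-22500)) + 4632 = (-227/99 - 1/22500) + 4632 = -567511/247500 + 4632 = 1145852489/247500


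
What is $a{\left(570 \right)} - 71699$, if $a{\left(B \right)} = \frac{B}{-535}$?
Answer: $- \frac{7671907}{107} \approx -71700.0$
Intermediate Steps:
$a{\left(B \right)} = - \frac{B}{535}$ ($a{\left(B \right)} = B \left(- \frac{1}{535}\right) = - \frac{B}{535}$)
$a{\left(570 \right)} - 71699 = \left(- \frac{1}{535}\right) 570 - 71699 = - \frac{114}{107} - 71699 = - \frac{7671907}{107}$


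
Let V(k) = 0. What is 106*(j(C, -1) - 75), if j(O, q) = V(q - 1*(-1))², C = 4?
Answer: -7950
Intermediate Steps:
j(O, q) = 0 (j(O, q) = 0² = 0)
106*(j(C, -1) - 75) = 106*(0 - 75) = 106*(-75) = -7950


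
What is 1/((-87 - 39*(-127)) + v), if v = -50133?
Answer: -1/45267 ≈ -2.2091e-5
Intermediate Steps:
1/((-87 - 39*(-127)) + v) = 1/((-87 - 39*(-127)) - 50133) = 1/((-87 + 4953) - 50133) = 1/(4866 - 50133) = 1/(-45267) = -1/45267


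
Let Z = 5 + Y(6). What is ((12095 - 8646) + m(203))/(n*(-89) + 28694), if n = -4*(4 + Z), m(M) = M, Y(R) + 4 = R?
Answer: 1826/16305 ≈ 0.11199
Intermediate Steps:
Y(R) = -4 + R
Z = 7 (Z = 5 + (-4 + 6) = 5 + 2 = 7)
n = -44 (n = -4*(4 + 7) = -4*11 = -44)
((12095 - 8646) + m(203))/(n*(-89) + 28694) = ((12095 - 8646) + 203)/(-44*(-89) + 28694) = (3449 + 203)/(3916 + 28694) = 3652/32610 = 3652*(1/32610) = 1826/16305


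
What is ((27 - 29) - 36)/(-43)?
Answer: 38/43 ≈ 0.88372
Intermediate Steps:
((27 - 29) - 36)/(-43) = (-2 - 36)*(-1/43) = -38*(-1/43) = 38/43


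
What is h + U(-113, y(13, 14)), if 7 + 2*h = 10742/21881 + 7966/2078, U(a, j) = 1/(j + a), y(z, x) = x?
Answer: -3033698183/2250701541 ≈ -1.3479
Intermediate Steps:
U(a, j) = 1/(a + j)
h = -30413776/22734359 (h = -7/2 + (10742/21881 + 7966/2078)/2 = -7/2 + (10742*(1/21881) + 7966*(1/2078))/2 = -7/2 + (10742/21881 + 3983/1039)/2 = -7/2 + (½)*(98312961/22734359) = -7/2 + 98312961/45468718 = -30413776/22734359 ≈ -1.3378)
h + U(-113, y(13, 14)) = -30413776/22734359 + 1/(-113 + 14) = -30413776/22734359 + 1/(-99) = -30413776/22734359 - 1/99 = -3033698183/2250701541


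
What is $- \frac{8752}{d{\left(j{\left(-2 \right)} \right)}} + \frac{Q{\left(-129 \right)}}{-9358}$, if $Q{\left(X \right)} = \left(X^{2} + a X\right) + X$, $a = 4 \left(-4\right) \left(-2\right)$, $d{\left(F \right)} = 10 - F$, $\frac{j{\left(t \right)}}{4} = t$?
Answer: $- \frac{20531032}{42111} \approx -487.55$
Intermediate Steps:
$j{\left(t \right)} = 4 t$
$a = 32$ ($a = \left(-16\right) \left(-2\right) = 32$)
$Q{\left(X \right)} = X^{2} + 33 X$ ($Q{\left(X \right)} = \left(X^{2} + 32 X\right) + X = X^{2} + 33 X$)
$- \frac{8752}{d{\left(j{\left(-2 \right)} \right)}} + \frac{Q{\left(-129 \right)}}{-9358} = - \frac{8752}{10 - 4 \left(-2\right)} + \frac{\left(-129\right) \left(33 - 129\right)}{-9358} = - \frac{8752}{10 - -8} + \left(-129\right) \left(-96\right) \left(- \frac{1}{9358}\right) = - \frac{8752}{10 + 8} + 12384 \left(- \frac{1}{9358}\right) = - \frac{8752}{18} - \frac{6192}{4679} = \left(-8752\right) \frac{1}{18} - \frac{6192}{4679} = - \frac{4376}{9} - \frac{6192}{4679} = - \frac{20531032}{42111}$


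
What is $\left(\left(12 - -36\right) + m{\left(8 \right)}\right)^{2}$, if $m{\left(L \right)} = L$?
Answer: $3136$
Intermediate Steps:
$\left(\left(12 - -36\right) + m{\left(8 \right)}\right)^{2} = \left(\left(12 - -36\right) + 8\right)^{2} = \left(\left(12 + 36\right) + 8\right)^{2} = \left(48 + 8\right)^{2} = 56^{2} = 3136$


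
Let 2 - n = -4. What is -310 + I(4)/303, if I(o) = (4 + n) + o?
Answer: -93916/303 ≈ -309.95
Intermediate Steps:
n = 6 (n = 2 - 1*(-4) = 2 + 4 = 6)
I(o) = 10 + o (I(o) = (4 + 6) + o = 10 + o)
-310 + I(4)/303 = -310 + (10 + 4)/303 = -310 + (1/303)*14 = -310 + 14/303 = -93916/303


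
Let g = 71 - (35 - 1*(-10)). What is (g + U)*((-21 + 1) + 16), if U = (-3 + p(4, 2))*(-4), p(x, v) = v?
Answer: -120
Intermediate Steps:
U = 4 (U = (-3 + 2)*(-4) = -1*(-4) = 4)
g = 26 (g = 71 - (35 + 10) = 71 - 1*45 = 71 - 45 = 26)
(g + U)*((-21 + 1) + 16) = (26 + 4)*((-21 + 1) + 16) = 30*(-20 + 16) = 30*(-4) = -120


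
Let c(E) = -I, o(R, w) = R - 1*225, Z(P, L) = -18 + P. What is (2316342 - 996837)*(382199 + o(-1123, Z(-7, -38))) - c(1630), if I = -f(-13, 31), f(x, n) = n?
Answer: 502534798724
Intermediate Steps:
o(R, w) = -225 + R (o(R, w) = R - 225 = -225 + R)
I = -31 (I = -1*31 = -31)
c(E) = 31 (c(E) = -1*(-31) = 31)
(2316342 - 996837)*(382199 + o(-1123, Z(-7, -38))) - c(1630) = (2316342 - 996837)*(382199 + (-225 - 1123)) - 1*31 = 1319505*(382199 - 1348) - 31 = 1319505*380851 - 31 = 502534798755 - 31 = 502534798724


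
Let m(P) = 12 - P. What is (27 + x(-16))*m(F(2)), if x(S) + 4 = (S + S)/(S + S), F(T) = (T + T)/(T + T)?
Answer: 264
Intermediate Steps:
F(T) = 1 (F(T) = (2*T)/((2*T)) = (2*T)*(1/(2*T)) = 1)
x(S) = -3 (x(S) = -4 + (S + S)/(S + S) = -4 + (2*S)/((2*S)) = -4 + (2*S)*(1/(2*S)) = -4 + 1 = -3)
(27 + x(-16))*m(F(2)) = (27 - 3)*(12 - 1*1) = 24*(12 - 1) = 24*11 = 264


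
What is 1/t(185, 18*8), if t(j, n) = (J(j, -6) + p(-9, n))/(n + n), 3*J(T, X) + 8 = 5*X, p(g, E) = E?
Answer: 432/197 ≈ 2.1929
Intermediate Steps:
J(T, X) = -8/3 + 5*X/3 (J(T, X) = -8/3 + (5*X)/3 = -8/3 + 5*X/3)
t(j, n) = (-38/3 + n)/(2*n) (t(j, n) = ((-8/3 + (5/3)*(-6)) + n)/(n + n) = ((-8/3 - 10) + n)/((2*n)) = (-38/3 + n)*(1/(2*n)) = (-38/3 + n)/(2*n))
1/t(185, 18*8) = 1/((-38 + 3*(18*8))/(6*((18*8)))) = 1/((⅙)*(-38 + 3*144)/144) = 1/((⅙)*(1/144)*(-38 + 432)) = 1/((⅙)*(1/144)*394) = 1/(197/432) = 432/197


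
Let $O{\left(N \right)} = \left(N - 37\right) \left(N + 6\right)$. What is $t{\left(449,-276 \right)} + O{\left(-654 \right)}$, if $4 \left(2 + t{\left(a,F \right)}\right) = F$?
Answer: $447697$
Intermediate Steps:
$t{\left(a,F \right)} = -2 + \frac{F}{4}$
$O{\left(N \right)} = \left(-37 + N\right) \left(6 + N\right)$
$t{\left(449,-276 \right)} + O{\left(-654 \right)} = \left(-2 + \frac{1}{4} \left(-276\right)\right) - \left(-20052 - 427716\right) = \left(-2 - 69\right) + \left(-222 + 427716 + 20274\right) = -71 + 447768 = 447697$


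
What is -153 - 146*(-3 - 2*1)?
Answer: 577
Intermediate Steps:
-153 - 146*(-3 - 2*1) = -153 - 146*(-3 - 2) = -153 - 146*(-5) = -153 + 730 = 577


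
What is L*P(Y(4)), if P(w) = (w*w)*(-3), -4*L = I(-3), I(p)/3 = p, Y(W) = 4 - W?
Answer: 0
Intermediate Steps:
I(p) = 3*p
L = 9/4 (L = -3*(-3)/4 = -1/4*(-9) = 9/4 ≈ 2.2500)
P(w) = -3*w**2 (P(w) = w**2*(-3) = -3*w**2)
L*P(Y(4)) = 9*(-3*(4 - 1*4)**2)/4 = 9*(-3*(4 - 4)**2)/4 = 9*(-3*0**2)/4 = 9*(-3*0)/4 = (9/4)*0 = 0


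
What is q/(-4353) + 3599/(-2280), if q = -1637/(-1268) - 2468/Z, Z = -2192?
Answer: -75624160647/47891764040 ≈ -1.5791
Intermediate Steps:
q = 209929/86858 (q = -1637/(-1268) - 2468/(-2192) = -1637*(-1/1268) - 2468*(-1/2192) = 1637/1268 + 617/548 = 209929/86858 ≈ 2.4169)
q/(-4353) + 3599/(-2280) = (209929/86858)/(-4353) + 3599/(-2280) = (209929/86858)*(-1/4353) + 3599*(-1/2280) = -209929/378092874 - 3599/2280 = -75624160647/47891764040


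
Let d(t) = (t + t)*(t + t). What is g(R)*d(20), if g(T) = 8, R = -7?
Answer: 12800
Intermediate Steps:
d(t) = 4*t² (d(t) = (2*t)*(2*t) = 4*t²)
g(R)*d(20) = 8*(4*20²) = 8*(4*400) = 8*1600 = 12800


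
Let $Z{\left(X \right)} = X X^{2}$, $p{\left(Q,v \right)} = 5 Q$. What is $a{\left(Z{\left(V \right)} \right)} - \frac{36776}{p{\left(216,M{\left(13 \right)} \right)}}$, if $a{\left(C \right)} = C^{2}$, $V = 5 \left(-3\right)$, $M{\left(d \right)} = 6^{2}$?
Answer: $\frac{1537729778}{135} \approx 1.1391 \cdot 10^{7}$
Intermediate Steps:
$M{\left(d \right)} = 36$
$V = -15$
$Z{\left(X \right)} = X^{3}$
$a{\left(Z{\left(V \right)} \right)} - \frac{36776}{p{\left(216,M{\left(13 \right)} \right)}} = \left(\left(-15\right)^{3}\right)^{2} - \frac{36776}{5 \cdot 216} = \left(-3375\right)^{2} - \frac{36776}{1080} = 11390625 - \frac{4597}{135} = \frac{1537729778}{135}$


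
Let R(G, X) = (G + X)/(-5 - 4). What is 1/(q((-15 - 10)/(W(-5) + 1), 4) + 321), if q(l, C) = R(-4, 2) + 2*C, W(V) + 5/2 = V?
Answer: 9/2963 ≈ 0.0030375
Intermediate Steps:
W(V) = -5/2 + V
R(G, X) = -G/9 - X/9 (R(G, X) = (G + X)/(-9) = (G + X)*(-⅑) = -G/9 - X/9)
q(l, C) = 2/9 + 2*C (q(l, C) = (-⅑*(-4) - ⅑*2) + 2*C = (4/9 - 2/9) + 2*C = 2/9 + 2*C)
1/(q((-15 - 10)/(W(-5) + 1), 4) + 321) = 1/((2/9 + 2*4) + 321) = 1/((2/9 + 8) + 321) = 1/(74/9 + 321) = 1/(2963/9) = 9/2963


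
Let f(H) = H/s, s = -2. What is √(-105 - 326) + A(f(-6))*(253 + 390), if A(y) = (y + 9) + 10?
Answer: 14146 + I*√431 ≈ 14146.0 + 20.761*I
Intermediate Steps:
f(H) = -H/2 (f(H) = H/(-2) = H*(-½) = -H/2)
A(y) = 19 + y (A(y) = (9 + y) + 10 = 19 + y)
√(-105 - 326) + A(f(-6))*(253 + 390) = √(-105 - 326) + (19 - ½*(-6))*(253 + 390) = √(-431) + (19 + 3)*643 = I*√431 + 22*643 = I*√431 + 14146 = 14146 + I*√431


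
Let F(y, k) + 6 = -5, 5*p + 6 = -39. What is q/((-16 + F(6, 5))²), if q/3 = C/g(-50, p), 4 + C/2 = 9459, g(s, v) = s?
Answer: -1891/1215 ≈ -1.5564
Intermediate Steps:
p = -9 (p = -6/5 + (⅕)*(-39) = -6/5 - 39/5 = -9)
C = 18910 (C = -8 + 2*9459 = -8 + 18918 = 18910)
F(y, k) = -11 (F(y, k) = -6 - 5 = -11)
q = -5673/5 (q = 3*(18910/(-50)) = 3*(18910*(-1/50)) = 3*(-1891/5) = -5673/5 ≈ -1134.6)
q/((-16 + F(6, 5))²) = -5673/(5*(-16 - 11)²) = -5673/(5*((-27)²)) = -5673/5/729 = -5673/5*1/729 = -1891/1215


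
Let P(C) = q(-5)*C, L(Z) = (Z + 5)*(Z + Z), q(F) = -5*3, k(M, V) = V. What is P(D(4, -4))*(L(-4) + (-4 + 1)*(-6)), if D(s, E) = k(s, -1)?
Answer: 150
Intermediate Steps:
q(F) = -15
D(s, E) = -1
L(Z) = 2*Z*(5 + Z) (L(Z) = (5 + Z)*(2*Z) = 2*Z*(5 + Z))
P(C) = -15*C
P(D(4, -4))*(L(-4) + (-4 + 1)*(-6)) = (-15*(-1))*(2*(-4)*(5 - 4) + (-4 + 1)*(-6)) = 15*(2*(-4)*1 - 3*(-6)) = 15*(-8 + 18) = 15*10 = 150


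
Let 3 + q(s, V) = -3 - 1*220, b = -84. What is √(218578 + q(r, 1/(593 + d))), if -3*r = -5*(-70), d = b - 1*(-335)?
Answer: 4*√13647 ≈ 467.28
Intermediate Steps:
d = 251 (d = -84 - 1*(-335) = -84 + 335 = 251)
r = -350/3 (r = -(-5)*(-70)/3 = -⅓*350 = -350/3 ≈ -116.67)
q(s, V) = -226 (q(s, V) = -3 + (-3 - 1*220) = -3 + (-3 - 220) = -3 - 223 = -226)
√(218578 + q(r, 1/(593 + d))) = √(218578 - 226) = √218352 = 4*√13647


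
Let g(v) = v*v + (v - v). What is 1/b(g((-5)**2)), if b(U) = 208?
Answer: 1/208 ≈ 0.0048077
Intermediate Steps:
g(v) = v**2 (g(v) = v**2 + 0 = v**2)
1/b(g((-5)**2)) = 1/208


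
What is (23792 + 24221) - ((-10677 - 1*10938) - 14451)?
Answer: 84079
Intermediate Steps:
(23792 + 24221) - ((-10677 - 1*10938) - 14451) = 48013 - ((-10677 - 10938) - 14451) = 48013 - (-21615 - 14451) = 48013 - 1*(-36066) = 48013 + 36066 = 84079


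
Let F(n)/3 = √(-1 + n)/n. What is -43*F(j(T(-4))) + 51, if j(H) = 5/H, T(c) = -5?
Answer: 51 + 129*I*√2 ≈ 51.0 + 182.43*I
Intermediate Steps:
F(n) = 3*√(-1 + n)/n (F(n) = 3*(√(-1 + n)/n) = 3*√(-1 + n)/n)
-43*F(j(T(-4))) + 51 = -129*√(-1 + 5/(-5))/(5/(-5)) + 51 = -129*√(-1 + 5*(-⅕))/(5*(-⅕)) + 51 = -129*√(-1 - 1)/(-1) + 51 = -129*(-1)*√(-2) + 51 = -129*(-1)*I*√2 + 51 = -(-129)*I*√2 + 51 = 129*I*√2 + 51 = 51 + 129*I*√2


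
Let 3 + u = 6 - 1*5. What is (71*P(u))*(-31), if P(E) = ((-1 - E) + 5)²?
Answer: -79236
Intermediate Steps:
u = -2 (u = -3 + (6 - 1*5) = -3 + (6 - 5) = -3 + 1 = -2)
P(E) = (4 - E)²
(71*P(u))*(-31) = (71*(-4 - 2)²)*(-31) = (71*(-6)²)*(-31) = (71*36)*(-31) = 2556*(-31) = -79236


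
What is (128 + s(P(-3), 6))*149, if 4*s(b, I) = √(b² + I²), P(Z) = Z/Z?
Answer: 19072 + 149*√37/4 ≈ 19299.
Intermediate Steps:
P(Z) = 1
s(b, I) = √(I² + b²)/4 (s(b, I) = √(b² + I²)/4 = √(I² + b²)/4)
(128 + s(P(-3), 6))*149 = (128 + √(6² + 1²)/4)*149 = (128 + √(36 + 1)/4)*149 = (128 + √37/4)*149 = 19072 + 149*√37/4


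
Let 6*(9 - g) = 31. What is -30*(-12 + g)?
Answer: 245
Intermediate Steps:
g = 23/6 (g = 9 - ⅙*31 = 9 - 31/6 = 23/6 ≈ 3.8333)
-30*(-12 + g) = -30*(-12 + 23/6) = -30*(-49/6) = 245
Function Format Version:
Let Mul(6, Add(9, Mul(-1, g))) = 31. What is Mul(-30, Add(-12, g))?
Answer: 245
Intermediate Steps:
g = Rational(23, 6) (g = Add(9, Mul(Rational(-1, 6), 31)) = Add(9, Rational(-31, 6)) = Rational(23, 6) ≈ 3.8333)
Mul(-30, Add(-12, g)) = Mul(-30, Add(-12, Rational(23, 6))) = Mul(-30, Rational(-49, 6)) = 245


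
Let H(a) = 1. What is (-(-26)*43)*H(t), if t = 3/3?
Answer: 1118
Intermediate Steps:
t = 1 (t = 3*(⅓) = 1)
(-(-26)*43)*H(t) = -(-26)*43*1 = -26*(-43)*1 = 1118*1 = 1118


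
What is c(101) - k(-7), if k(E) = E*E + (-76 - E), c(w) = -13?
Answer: 7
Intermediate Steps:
k(E) = -76 + E**2 - E (k(E) = E**2 + (-76 - E) = -76 + E**2 - E)
c(101) - k(-7) = -13 - (-76 + (-7)**2 - 1*(-7)) = -13 - (-76 + 49 + 7) = -13 - 1*(-20) = -13 + 20 = 7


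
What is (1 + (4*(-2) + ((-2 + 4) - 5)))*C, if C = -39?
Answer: 390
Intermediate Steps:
(1 + (4*(-2) + ((-2 + 4) - 5)))*C = (1 + (4*(-2) + ((-2 + 4) - 5)))*(-39) = (1 + (-8 + (2 - 5)))*(-39) = (1 + (-8 - 3))*(-39) = (1 - 11)*(-39) = -10*(-39) = 390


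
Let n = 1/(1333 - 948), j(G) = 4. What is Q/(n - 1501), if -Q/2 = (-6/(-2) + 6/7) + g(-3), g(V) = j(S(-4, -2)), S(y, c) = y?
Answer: 3025/288942 ≈ 0.010469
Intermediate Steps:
g(V) = 4
Q = -110/7 (Q = -2*((-6/(-2) + 6/7) + 4) = -2*((-6*(-½) + 6*(⅐)) + 4) = -2*((3 + 6/7) + 4) = -2*(27/7 + 4) = -2*55/7 = -110/7 ≈ -15.714)
n = 1/385 ≈ 0.0025974
Q/(n - 1501) = -110/(7*(1/385 - 1501)) = -110/(7*(-577884/385)) = -110/7*(-385/577884) = 3025/288942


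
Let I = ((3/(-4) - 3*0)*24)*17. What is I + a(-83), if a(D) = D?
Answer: -389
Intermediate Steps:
I = -306 (I = ((3*(-1/4) + 0)*24)*17 = ((-3/4 + 0)*24)*17 = -3/4*24*17 = -18*17 = -306)
I + a(-83) = -306 - 83 = -389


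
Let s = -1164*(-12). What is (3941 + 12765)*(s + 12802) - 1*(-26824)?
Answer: 447246444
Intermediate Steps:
s = 13968
(3941 + 12765)*(s + 12802) - 1*(-26824) = (3941 + 12765)*(13968 + 12802) - 1*(-26824) = 16706*26770 + 26824 = 447219620 + 26824 = 447246444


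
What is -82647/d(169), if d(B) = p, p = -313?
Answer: 82647/313 ≈ 264.05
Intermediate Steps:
d(B) = -313
-82647/d(169) = -82647/(-313) = -82647*(-1/313) = 82647/313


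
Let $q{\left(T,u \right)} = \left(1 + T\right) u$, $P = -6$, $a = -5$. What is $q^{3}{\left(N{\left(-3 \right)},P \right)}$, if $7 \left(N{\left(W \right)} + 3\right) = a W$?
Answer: $- \frac{216}{343} \approx -0.62974$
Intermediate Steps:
$N{\left(W \right)} = -3 - \frac{5 W}{7}$ ($N{\left(W \right)} = -3 + \frac{\left(-5\right) W}{7} = -3 - \frac{5 W}{7}$)
$q{\left(T,u \right)} = u \left(1 + T\right)$
$q^{3}{\left(N{\left(-3 \right)},P \right)} = \left(- 6 \left(1 - \frac{6}{7}\right)\right)^{3} = \left(\left(-6\right) \frac{1}{7}\right)^{3} = \left(- \frac{6}{7}\right)^{3} = - \frac{216}{343}$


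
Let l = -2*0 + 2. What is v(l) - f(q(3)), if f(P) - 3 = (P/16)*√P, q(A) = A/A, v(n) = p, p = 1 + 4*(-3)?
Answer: -225/16 ≈ -14.063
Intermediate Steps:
p = -11 (p = 1 - 12 = -11)
l = 2 (l = 0 + 2 = 2)
v(n) = -11
q(A) = 1
f(P) = 3 + P^(3/2)/16 (f(P) = 3 + (P/16)*√P = 3 + P^(3/2)/16)
v(l) - f(q(3)) = -11 - (3 + 1^(3/2)/16) = -11 - (3 + (1/16)*1) = -11 - (3 + 1/16) = -11 - 1*49/16 = -11 - 49/16 = -225/16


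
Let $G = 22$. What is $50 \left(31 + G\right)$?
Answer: $2650$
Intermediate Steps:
$50 \left(31 + G\right) = 50 \left(31 + 22\right) = 50 \cdot 53 = 2650$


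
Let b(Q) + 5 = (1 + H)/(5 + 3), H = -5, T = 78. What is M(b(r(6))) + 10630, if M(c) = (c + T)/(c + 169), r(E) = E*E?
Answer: 3476155/327 ≈ 10630.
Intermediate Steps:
r(E) = E²
b(Q) = -11/2 (b(Q) = -5 + (1 - 5)/(5 + 3) = -5 - 4/8 = -5 - 4*⅛ = -5 - ½ = -11/2)
M(c) = (78 + c)/(169 + c) (M(c) = (c + 78)/(c + 169) = (78 + c)/(169 + c))
M(b(r(6))) + 10630 = (78 - 11/2)/(169 - 11/2) + 10630 = (145/2)/(327/2) + 10630 = (2/327)*(145/2) + 10630 = 145/327 + 10630 = 3476155/327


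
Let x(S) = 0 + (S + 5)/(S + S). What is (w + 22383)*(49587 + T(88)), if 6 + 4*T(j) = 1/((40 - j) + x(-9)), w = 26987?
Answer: 421062170787/172 ≈ 2.4480e+9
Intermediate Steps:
x(S) = (5 + S)/(2*S) (x(S) = 0 + (5 + S)/((2*S)) = 0 + (5 + S)*(1/(2*S)) = 0 + (5 + S)/(2*S) = (5 + S)/(2*S))
T(j) = -3/2 + 1/(4*(362/9 - j)) (T(j) = -3/2 + 1/(4*((40 - j) + (½)*(5 - 9)/(-9))) = -3/2 + 1/(4*((40 - j) + (½)*(-⅑)*(-4))) = -3/2 + 1/(4*((40 - j) + 2/9)) = -3/2 + 1/(4*(362/9 - j)))
(w + 22383)*(49587 + T(88)) = (26987 + 22383)*(49587 + 3*(-721 + 18*88)/(4*(362 - 9*88))) = 49370*(49587 + 3*(-721 + 1584)/(4*(362 - 792))) = 49370*(49587 + (¾)*863/(-430)) = 49370*(49587 + (¾)*(-1/430)*863) = 49370*(49587 - 2589/1720) = 49370*(85287051/1720) = 421062170787/172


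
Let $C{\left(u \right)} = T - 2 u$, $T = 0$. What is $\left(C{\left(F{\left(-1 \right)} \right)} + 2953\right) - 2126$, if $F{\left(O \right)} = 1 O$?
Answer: $829$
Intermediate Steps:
$F{\left(O \right)} = O$
$C{\left(u \right)} = - 2 u$ ($C{\left(u \right)} = 0 - 2 u = - 2 u$)
$\left(C{\left(F{\left(-1 \right)} \right)} + 2953\right) - 2126 = \left(\left(-2\right) \left(-1\right) + 2953\right) - 2126 = \left(2 + 2953\right) - 2126 = 2955 - 2126 = 829$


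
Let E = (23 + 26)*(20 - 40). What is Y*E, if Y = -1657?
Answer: 1623860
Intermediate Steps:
E = -980 (E = 49*(-20) = -980)
Y*E = -1657*(-980) = 1623860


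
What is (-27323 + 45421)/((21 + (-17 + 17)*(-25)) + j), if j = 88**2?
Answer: 18098/7765 ≈ 2.3307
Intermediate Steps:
j = 7744
(-27323 + 45421)/((21 + (-17 + 17)*(-25)) + j) = (-27323 + 45421)/((21 + (-17 + 17)*(-25)) + 7744) = 18098/((21 + 0*(-25)) + 7744) = 18098/((21 + 0) + 7744) = 18098/(21 + 7744) = 18098/7765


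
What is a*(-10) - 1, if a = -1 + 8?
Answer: -71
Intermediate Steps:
a = 7
a*(-10) - 1 = 7*(-10) - 1 = -70 - 1 = -71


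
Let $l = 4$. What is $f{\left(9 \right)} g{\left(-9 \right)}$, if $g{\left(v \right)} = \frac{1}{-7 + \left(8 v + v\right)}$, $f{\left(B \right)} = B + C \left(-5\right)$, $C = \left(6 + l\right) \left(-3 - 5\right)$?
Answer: $- \frac{409}{88} \approx -4.6477$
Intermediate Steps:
$C = -80$ ($C = \left(6 + 4\right) \left(-3 - 5\right) = 10 \left(-8\right) = -80$)
$f{\left(B \right)} = 400 + B$ ($f{\left(B \right)} = B - -400 = B + 400 = 400 + B$)
$g{\left(v \right)} = \frac{1}{-7 + 9 v}$
$f{\left(9 \right)} g{\left(-9 \right)} = \frac{400 + 9}{-7 + 9 \left(-9\right)} = \frac{409}{-7 - 81} = \frac{409}{-88} = 409 \left(- \frac{1}{88}\right) = - \frac{409}{88}$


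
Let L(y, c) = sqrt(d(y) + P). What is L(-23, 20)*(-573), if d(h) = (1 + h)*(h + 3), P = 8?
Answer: -4584*sqrt(7) ≈ -12128.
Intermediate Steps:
d(h) = (1 + h)*(3 + h)
L(y, c) = sqrt(11 + y**2 + 4*y) (L(y, c) = sqrt((3 + y**2 + 4*y) + 8) = sqrt(11 + y**2 + 4*y))
L(-23, 20)*(-573) = sqrt(11 + (-23)**2 + 4*(-23))*(-573) = sqrt(11 + 529 - 92)*(-573) = sqrt(448)*(-573) = (8*sqrt(7))*(-573) = -4584*sqrt(7)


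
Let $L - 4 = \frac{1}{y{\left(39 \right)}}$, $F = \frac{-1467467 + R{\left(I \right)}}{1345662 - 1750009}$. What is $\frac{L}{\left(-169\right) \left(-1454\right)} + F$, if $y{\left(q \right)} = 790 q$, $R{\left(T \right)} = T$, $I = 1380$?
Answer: $\frac{11099527769259847}{3061237570106820} \approx 3.6258$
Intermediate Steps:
$F = \frac{1466087}{404347}$ ($F = \frac{-1467467 + 1380}{1345662 - 1750009} = - \frac{1466087}{-404347} = \left(-1466087\right) \left(- \frac{1}{404347}\right) = \frac{1466087}{404347} \approx 3.6258$)
$L = \frac{123241}{30810}$ ($L = 4 + \frac{1}{790 \cdot 39} = 4 + \frac{1}{30810} = \frac{123241}{30810} \approx 4.0$)
$\frac{L}{\left(-169\right) \left(-1454\right)} + F = \frac{123241}{30810 \left(\left(-169\right) \left(-1454\right)\right)} + \frac{1466087}{404347} = \frac{123241}{30810 \cdot 245726} + \frac{1466087}{404347} = \frac{123241}{30810} \cdot \frac{1}{245726} + \frac{1466087}{404347} = \frac{123241}{7570818060} + \frac{1466087}{404347} = \frac{11099527769259847}{3061237570106820}$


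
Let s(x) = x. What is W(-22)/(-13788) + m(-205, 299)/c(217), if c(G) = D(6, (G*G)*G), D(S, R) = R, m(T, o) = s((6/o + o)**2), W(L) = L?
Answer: 65156760113849/6297857899136622 ≈ 0.010346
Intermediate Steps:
m(T, o) = (o + 6/o)**2 (m(T, o) = (6/o + o)**2 = (o + 6/o)**2)
c(G) = G**3 (c(G) = (G*G)*G = G**2*G = G**3)
W(-22)/(-13788) + m(-205, 299)/c(217) = -22/(-13788) + ((6 + 299**2)**2/299**2)/(217**3) = -22*(-1/13788) + ((6 + 89401)**2/89401)/10218313 = 11/6894 + ((1/89401)*89407**2)*(1/10218313) = 11/6894 + ((1/89401)*7993611649)*(1/10218313) = 11/6894 + (7993611649/89401)*(1/10218313) = 11/6894 + 7993611649/913527400513 = 65156760113849/6297857899136622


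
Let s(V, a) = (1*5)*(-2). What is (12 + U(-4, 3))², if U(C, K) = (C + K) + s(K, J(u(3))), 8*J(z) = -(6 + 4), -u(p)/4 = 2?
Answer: 1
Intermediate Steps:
u(p) = -8 (u(p) = -4*2 = -8)
J(z) = -5/4 (J(z) = (-(6 + 4))/8 = (-1*10)/8 = (⅛)*(-10) = -5/4)
s(V, a) = -10 (s(V, a) = 5*(-2) = -10)
U(C, K) = -10 + C + K (U(C, K) = (C + K) - 10 = -10 + C + K)
(12 + U(-4, 3))² = (12 + (-10 - 4 + 3))² = (12 - 11)² = 1² = 1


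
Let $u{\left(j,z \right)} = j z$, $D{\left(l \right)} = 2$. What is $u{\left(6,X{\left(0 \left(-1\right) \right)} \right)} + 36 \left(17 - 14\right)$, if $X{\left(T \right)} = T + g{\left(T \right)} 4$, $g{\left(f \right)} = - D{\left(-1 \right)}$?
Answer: $60$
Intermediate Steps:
$g{\left(f \right)} = -2$ ($g{\left(f \right)} = \left(-1\right) 2 = -2$)
$X{\left(T \right)} = -8 + T$ ($X{\left(T \right)} = T - 8 = -8 + T$)
$u{\left(6,X{\left(0 \left(-1\right) \right)} \right)} + 36 \left(17 - 14\right) = 6 \left(-8 + 0 \left(-1\right)\right) + 36 \left(17 - 14\right) = 6 \left(-8 + 0\right) + 36 \left(17 - 14\right) = 6 \left(-8\right) + 36 \cdot 3 = -48 + 108 = 60$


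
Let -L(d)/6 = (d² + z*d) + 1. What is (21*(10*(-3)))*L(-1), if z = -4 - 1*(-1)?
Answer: 18900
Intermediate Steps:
z = -3 (z = -4 + 1 = -3)
L(d) = -6 - 6*d² + 18*d (L(d) = -6*((d² - 3*d) + 1) = -6*(1 + d² - 3*d) = -6 - 6*d² + 18*d)
(21*(10*(-3)))*L(-1) = (21*(10*(-3)))*(-6 - 6*(-1)² + 18*(-1)) = (21*(-30))*(-6 - 6*1 - 18) = -630*(-6 - 6 - 18) = -630*(-30) = 18900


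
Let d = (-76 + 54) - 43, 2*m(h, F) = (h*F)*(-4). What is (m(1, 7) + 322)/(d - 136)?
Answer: -308/201 ≈ -1.5323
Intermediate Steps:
m(h, F) = -2*F*h (m(h, F) = ((h*F)*(-4))/2 = ((F*h)*(-4))/2 = (-4*F*h)/2 = -2*F*h)
d = -65 (d = -22 - 43 = -65)
(m(1, 7) + 322)/(d - 136) = (-2*7*1 + 322)/(-65 - 136) = (-14 + 322)/(-201) = 308*(-1/201) = -308/201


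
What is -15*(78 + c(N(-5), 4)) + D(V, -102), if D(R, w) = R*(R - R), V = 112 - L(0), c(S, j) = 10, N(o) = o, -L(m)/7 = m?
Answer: -1320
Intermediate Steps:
L(m) = -7*m
V = 112 (V = 112 - (-7)*0 = 112 - 1*0 = 112 + 0 = 112)
D(R, w) = 0 (D(R, w) = R*0 = 0)
-15*(78 + c(N(-5), 4)) + D(V, -102) = -15*(78 + 10) + 0 = -15*88 + 0 = -1320 + 0 = -1320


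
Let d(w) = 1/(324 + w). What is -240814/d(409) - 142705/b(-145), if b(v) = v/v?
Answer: -176659367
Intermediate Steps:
b(v) = 1
-240814/d(409) - 142705/b(-145) = -240814/(1/(324 + 409)) - 142705/1 = -240814/(1/733) - 142705*1 = -240814/1/733 - 142705 = -240814*733 - 142705 = -176516662 - 142705 = -176659367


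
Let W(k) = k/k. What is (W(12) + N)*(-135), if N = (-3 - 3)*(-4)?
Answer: -3375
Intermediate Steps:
N = 24 (N = -6*(-4) = 24)
W(k) = 1
(W(12) + N)*(-135) = (1 + 24)*(-135) = 25*(-135) = -3375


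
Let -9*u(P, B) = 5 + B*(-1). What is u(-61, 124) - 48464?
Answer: -436057/9 ≈ -48451.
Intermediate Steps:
u(P, B) = -5/9 + B/9 (u(P, B) = -(5 + B*(-1))/9 = -(5 - B)/9 = -5/9 + B/9)
u(-61, 124) - 48464 = (-5/9 + (⅑)*124) - 48464 = (-5/9 + 124/9) - 48464 = 119/9 - 48464 = -436057/9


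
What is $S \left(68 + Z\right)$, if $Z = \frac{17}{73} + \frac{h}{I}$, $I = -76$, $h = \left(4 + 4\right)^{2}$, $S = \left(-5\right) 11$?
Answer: $- \frac{5140905}{1387} \approx -3706.5$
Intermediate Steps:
$S = -55$
$h = 64$ ($h = 8^{2} = 64$)
$Z = - \frac{845}{1387}$ ($Z = \frac{17}{73} + \frac{64}{-76} = 17 \cdot \frac{1}{73} + 64 \left(- \frac{1}{76}\right) = \frac{17}{73} - \frac{16}{19} = - \frac{845}{1387} \approx -0.60923$)
$S \left(68 + Z\right) = - 55 \left(68 - \frac{845}{1387}\right) = \left(-55\right) \frac{93471}{1387} = - \frac{5140905}{1387}$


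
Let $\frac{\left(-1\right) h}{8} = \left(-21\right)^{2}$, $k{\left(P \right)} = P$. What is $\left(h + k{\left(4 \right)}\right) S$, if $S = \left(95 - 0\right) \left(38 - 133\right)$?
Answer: $31804100$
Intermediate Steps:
$S = -9025$ ($S = \left(95 + 0\right) \left(-95\right) = 95 \left(-95\right) = -9025$)
$h = -3528$ ($h = - 8 \left(-21\right)^{2} = \left(-8\right) 441 = -3528$)
$\left(h + k{\left(4 \right)}\right) S = \left(-3528 + 4\right) \left(-9025\right) = \left(-3524\right) \left(-9025\right) = 31804100$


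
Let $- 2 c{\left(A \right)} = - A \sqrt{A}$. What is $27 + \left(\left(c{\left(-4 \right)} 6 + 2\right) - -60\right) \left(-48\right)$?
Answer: $-2949 + 1152 i \approx -2949.0 + 1152.0 i$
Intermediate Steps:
$c{\left(A \right)} = \frac{A^{\frac{3}{2}}}{2}$ ($c{\left(A \right)} = - \frac{- A \sqrt{A}}{2} = - \frac{\left(-1\right) A^{\frac{3}{2}}}{2} = \frac{A^{\frac{3}{2}}}{2}$)
$27 + \left(\left(c{\left(-4 \right)} 6 + 2\right) - -60\right) \left(-48\right) = 27 + \left(\left(\frac{\left(-4\right)^{\frac{3}{2}}}{2} \cdot 6 + 2\right) - -60\right) \left(-48\right) = 27 + \left(\left(\frac{\left(-8\right) i}{2} \cdot 6 + 2\right) + 60\right) \left(-48\right) = 27 + \left(\left(- 4 i 6 + 2\right) + 60\right) \left(-48\right) = 27 + \left(\left(- 24 i + 2\right) + 60\right) \left(-48\right) = 27 + \left(\left(2 - 24 i\right) + 60\right) \left(-48\right) = 27 + \left(62 - 24 i\right) \left(-48\right) = 27 - \left(2976 - 1152 i\right) = -2949 + 1152 i$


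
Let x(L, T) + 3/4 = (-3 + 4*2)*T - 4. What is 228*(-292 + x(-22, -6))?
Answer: -74499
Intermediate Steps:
x(L, T) = -19/4 + 5*T (x(L, T) = -3/4 + ((-3 + 4*2)*T - 4) = -3/4 + ((-3 + 8)*T - 4) = -3/4 + (5*T - 4) = -3/4 + (-4 + 5*T) = -19/4 + 5*T)
228*(-292 + x(-22, -6)) = 228*(-292 + (-19/4 + 5*(-6))) = 228*(-292 + (-19/4 - 30)) = 228*(-292 - 139/4) = 228*(-1307/4) = -74499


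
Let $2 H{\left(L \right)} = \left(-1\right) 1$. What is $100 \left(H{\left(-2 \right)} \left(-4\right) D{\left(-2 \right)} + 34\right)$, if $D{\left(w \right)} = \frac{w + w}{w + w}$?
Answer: $3600$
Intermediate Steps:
$H{\left(L \right)} = - \frac{1}{2}$ ($H{\left(L \right)} = \frac{\left(-1\right) 1}{2} = \frac{1}{2} \left(-1\right) = - \frac{1}{2}$)
$D{\left(w \right)} = 1$ ($D{\left(w \right)} = \frac{2 w}{2 w} = 2 w \frac{1}{2 w} = 1$)
$100 \left(H{\left(-2 \right)} \left(-4\right) D{\left(-2 \right)} + 34\right) = 100 \left(\left(- \frac{1}{2}\right) \left(-4\right) 1 + 34\right) = 100 \left(2 \cdot 1 + 34\right) = 100 \left(2 + 34\right) = 100 \cdot 36 = 3600$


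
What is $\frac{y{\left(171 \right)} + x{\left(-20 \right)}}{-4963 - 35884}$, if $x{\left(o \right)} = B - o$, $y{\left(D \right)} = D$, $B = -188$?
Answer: $- \frac{3}{40847} \approx -7.3445 \cdot 10^{-5}$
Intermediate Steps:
$x{\left(o \right)} = -188 - o$
$\frac{y{\left(171 \right)} + x{\left(-20 \right)}}{-4963 - 35884} = \frac{171 - 168}{-4963 - 35884} = \frac{171 + \left(-188 + 20\right)}{-40847} = \left(171 - 168\right) \left(- \frac{1}{40847}\right) = 3 \left(- \frac{1}{40847}\right) = - \frac{3}{40847}$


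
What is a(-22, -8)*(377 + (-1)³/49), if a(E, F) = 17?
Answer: 314024/49 ≈ 6408.7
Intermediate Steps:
a(-22, -8)*(377 + (-1)³/49) = 17*(377 + (-1)³/49) = 17*(377 - 1*1/49) = 17*(377 - 1/49) = 17*(18472/49) = 314024/49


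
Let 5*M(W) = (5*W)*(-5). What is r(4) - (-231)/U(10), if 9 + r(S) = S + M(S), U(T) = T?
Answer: -19/10 ≈ -1.9000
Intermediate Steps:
M(W) = -5*W (M(W) = ((5*W)*(-5))/5 = (-25*W)/5 = -5*W)
r(S) = -9 - 4*S (r(S) = -9 + (S - 5*S) = -9 - 4*S)
r(4) - (-231)/U(10) = (-9 - 4*4) - (-231)/10 = (-9 - 16) - (-231)/10 = -25 - 1*(-231/10) = -25 + 231/10 = -19/10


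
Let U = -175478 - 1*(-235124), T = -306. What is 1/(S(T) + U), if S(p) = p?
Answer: 1/59340 ≈ 1.6852e-5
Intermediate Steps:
U = 59646 (U = -175478 + 235124 = 59646)
1/(S(T) + U) = 1/(-306 + 59646) = 1/59340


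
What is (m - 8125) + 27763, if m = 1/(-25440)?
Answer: 499590719/25440 ≈ 19638.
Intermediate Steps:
m = -1/25440 ≈ -3.9308e-5
(m - 8125) + 27763 = (-1/25440 - 8125) + 27763 = -206700001/25440 + 27763 = 499590719/25440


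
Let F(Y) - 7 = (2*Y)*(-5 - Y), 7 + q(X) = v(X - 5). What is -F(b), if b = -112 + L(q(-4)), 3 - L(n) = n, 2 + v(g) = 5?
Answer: 20993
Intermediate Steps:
v(g) = 3 (v(g) = -2 + 5 = 3)
q(X) = -4 (q(X) = -7 + 3 = -4)
L(n) = 3 - n
b = -105 (b = -112 + (3 - 1*(-4)) = -112 + (3 + 4) = -112 + 7 = -105)
F(Y) = 7 + 2*Y*(-5 - Y) (F(Y) = 7 + (2*Y)*(-5 - Y) = 7 + 2*Y*(-5 - Y))
-F(b) = -(7 - 10*(-105) - 2*(-105)²) = -(7 + 1050 - 2*11025) = -(7 + 1050 - 22050) = -1*(-20993) = 20993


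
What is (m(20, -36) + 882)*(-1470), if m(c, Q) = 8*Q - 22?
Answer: -840840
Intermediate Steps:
m(c, Q) = -22 + 8*Q
(m(20, -36) + 882)*(-1470) = ((-22 + 8*(-36)) + 882)*(-1470) = ((-22 - 288) + 882)*(-1470) = (-310 + 882)*(-1470) = 572*(-1470) = -840840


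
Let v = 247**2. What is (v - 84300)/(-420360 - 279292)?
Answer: 23291/699652 ≈ 0.033289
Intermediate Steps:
v = 61009
(v - 84300)/(-420360 - 279292) = (61009 - 84300)/(-420360 - 279292) = -23291/(-699652) = -23291*(-1/699652) = 23291/699652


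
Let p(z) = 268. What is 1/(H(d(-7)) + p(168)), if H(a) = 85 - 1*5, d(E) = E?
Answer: 1/348 ≈ 0.0028736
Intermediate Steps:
H(a) = 80 (H(a) = 85 - 5 = 80)
1/(H(d(-7)) + p(168)) = 1/(80 + 268) = 1/348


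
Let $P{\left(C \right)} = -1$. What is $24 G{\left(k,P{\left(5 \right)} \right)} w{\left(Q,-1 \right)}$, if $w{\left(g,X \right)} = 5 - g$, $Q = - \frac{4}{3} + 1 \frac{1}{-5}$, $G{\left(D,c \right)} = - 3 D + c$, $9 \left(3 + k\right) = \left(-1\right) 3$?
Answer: $\frac{7056}{5} \approx 1411.2$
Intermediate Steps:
$k = - \frac{10}{3}$ ($k = -3 + \frac{\left(-1\right) 3}{9} = -3 + \frac{1}{9} \left(-3\right) = -3 - \frac{1}{3} = - \frac{10}{3} \approx -3.3333$)
$G{\left(D,c \right)} = c - 3 D$
$Q = - \frac{23}{15}$ ($Q = \left(-4\right) \frac{1}{3} + 1 \left(- \frac{1}{5}\right) = - \frac{4}{3} - \frac{1}{5} = - \frac{23}{15} \approx -1.5333$)
$24 G{\left(k,P{\left(5 \right)} \right)} w{\left(Q,-1 \right)} = 24 \left(-1 - -10\right) \left(5 - - \frac{23}{15}\right) = 24 \left(-1 + 10\right) \left(5 + \frac{23}{15}\right) = 24 \cdot 9 \cdot \frac{98}{15} = 216 \cdot \frac{98}{15} = \frac{7056}{5}$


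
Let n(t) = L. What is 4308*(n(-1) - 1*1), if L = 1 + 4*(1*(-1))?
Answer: -17232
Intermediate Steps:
L = -3 (L = 1 + 4*(-1) = 1 - 4 = -3)
n(t) = -3
4308*(n(-1) - 1*1) = 4308*(-3 - 1*1) = 4308*(-3 - 1) = 4308*(-4) = -17232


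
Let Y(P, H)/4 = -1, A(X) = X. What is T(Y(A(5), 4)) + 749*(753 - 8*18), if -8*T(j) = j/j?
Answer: 3649127/8 ≈ 4.5614e+5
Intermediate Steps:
Y(P, H) = -4 (Y(P, H) = 4*(-1) = -4)
T(j) = -1/8 (T(j) = -j/(8*j) = -1/8*1 = -1/8)
T(Y(A(5), 4)) + 749*(753 - 8*18) = -1/8 + 749*(753 - 8*18) = -1/8 + 749*(753 - 1*144) = -1/8 + 749*(753 - 144) = -1/8 + 749*609 = -1/8 + 456141 = 3649127/8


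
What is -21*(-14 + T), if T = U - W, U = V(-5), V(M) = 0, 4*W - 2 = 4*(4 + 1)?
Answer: 819/2 ≈ 409.50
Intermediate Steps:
W = 11/2 (W = 1/2 + (4*(4 + 1))/4 = 1/2 + (4*5)/4 = 1/2 + (1/4)*20 = 1/2 + 5 = 11/2 ≈ 5.5000)
U = 0
T = -11/2 (T = 0 - 1*11/2 = 0 - 11/2 = -11/2 ≈ -5.5000)
-21*(-14 + T) = -21*(-14 - 11/2) = -21*(-39/2) = 819/2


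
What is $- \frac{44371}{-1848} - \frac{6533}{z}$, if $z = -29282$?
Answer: $\frac{59606573}{2459688} \approx 24.233$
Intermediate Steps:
$- \frac{44371}{-1848} - \frac{6533}{z} = - \frac{44371}{-1848} - \frac{6533}{-29282} = \left(-44371\right) \left(- \frac{1}{1848}\right) - - \frac{6533}{29282} = \frac{44371}{1848} + \frac{6533}{29282} = \frac{59606573}{2459688}$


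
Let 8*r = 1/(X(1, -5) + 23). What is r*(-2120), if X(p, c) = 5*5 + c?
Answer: -265/43 ≈ -6.1628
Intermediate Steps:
X(p, c) = 25 + c
r = 1/344 (r = 1/(8*((25 - 5) + 23)) = 1/(8*(20 + 23)) = (⅛)/43 = (⅛)*(1/43) = 1/344 ≈ 0.0029070)
r*(-2120) = (1/344)*(-2120) = -265/43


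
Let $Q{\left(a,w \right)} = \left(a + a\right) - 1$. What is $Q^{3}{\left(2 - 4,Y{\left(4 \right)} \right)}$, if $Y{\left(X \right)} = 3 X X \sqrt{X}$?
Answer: $-125$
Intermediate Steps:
$Y{\left(X \right)} = 3 X^{\frac{5}{2}}$ ($Y{\left(X \right)} = 3 X^{2} \sqrt{X} = 3 X^{\frac{5}{2}}$)
$Q{\left(a,w \right)} = -1 + 2 a$ ($Q{\left(a,w \right)} = 2 a - 1 = -1 + 2 a$)
$Q^{3}{\left(2 - 4,Y{\left(4 \right)} \right)} = \left(-1 + 2 \left(2 - 4\right)\right)^{3} = \left(-1 + 2 \left(-2\right)\right)^{3} = \left(-1 - 4\right)^{3} = \left(-5\right)^{3} = -125$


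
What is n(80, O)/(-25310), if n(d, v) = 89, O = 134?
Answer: -89/25310 ≈ -0.0035164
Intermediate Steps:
n(80, O)/(-25310) = 89/(-25310) = 89*(-1/25310) = -89/25310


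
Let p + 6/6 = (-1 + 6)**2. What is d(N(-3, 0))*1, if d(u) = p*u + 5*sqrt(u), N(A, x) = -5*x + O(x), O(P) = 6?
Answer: 144 + 5*sqrt(6) ≈ 156.25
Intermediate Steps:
N(A, x) = 6 - 5*x (N(A, x) = -5*x + 6 = 6 - 5*x)
p = 24 (p = -1 + (-1 + 6)**2 = -1 + 5**2 = -1 + 25 = 24)
d(u) = 5*sqrt(u) + 24*u (d(u) = 24*u + 5*sqrt(u) = 5*sqrt(u) + 24*u)
d(N(-3, 0))*1 = (5*sqrt(6 - 5*0) + 24*(6 - 5*0))*1 = (5*sqrt(6 + 0) + 24*(6 + 0))*1 = (5*sqrt(6) + 24*6)*1 = (5*sqrt(6) + 144)*1 = (144 + 5*sqrt(6))*1 = 144 + 5*sqrt(6)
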